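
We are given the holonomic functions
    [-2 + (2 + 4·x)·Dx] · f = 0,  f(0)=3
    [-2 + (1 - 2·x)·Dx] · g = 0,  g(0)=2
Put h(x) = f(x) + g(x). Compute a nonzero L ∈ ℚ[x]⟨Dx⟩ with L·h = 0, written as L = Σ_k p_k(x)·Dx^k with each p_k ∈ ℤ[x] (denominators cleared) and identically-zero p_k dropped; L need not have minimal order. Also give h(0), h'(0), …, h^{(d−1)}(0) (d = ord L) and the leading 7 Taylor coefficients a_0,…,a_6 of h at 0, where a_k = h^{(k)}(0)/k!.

L = (10 + 12·x) + (-9 - 28·x - 36·x^2)·Dx + (1 + 6·x - 4·x^2 - 24·x^3)·Dx^2  (order 2).
h: a_k = 5, 7, 13/2, 35/2, 241/8, 533/8, 1985/16, …
ICs: h(0) = 5, h′(0) = 7.

f: a_k = 3, 3, -3/2, 3/2, -15/8, 21/8, -63/16, …
g: a_k = 2, 4, 8, 16, 32, 64, 128, …
f+g: L₀ = lclm(L_f,L_g), ord ≤ 1+1.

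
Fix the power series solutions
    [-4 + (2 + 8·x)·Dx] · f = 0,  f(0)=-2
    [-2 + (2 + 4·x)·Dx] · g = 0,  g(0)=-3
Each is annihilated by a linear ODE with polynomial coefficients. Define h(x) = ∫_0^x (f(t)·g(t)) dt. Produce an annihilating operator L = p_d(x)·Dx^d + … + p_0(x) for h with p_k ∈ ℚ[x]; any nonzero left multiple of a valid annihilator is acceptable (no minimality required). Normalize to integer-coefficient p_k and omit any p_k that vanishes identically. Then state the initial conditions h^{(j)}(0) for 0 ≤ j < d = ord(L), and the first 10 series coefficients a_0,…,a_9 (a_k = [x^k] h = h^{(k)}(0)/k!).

L = (-3 - 8·x)·Dx + (1 + 6·x + 8·x^2)·Dx^2  (order 2).
h: a_k = 0, 6, 9, -1, 9/4, -111/20, 117/8, -2271/56, 7497/64, -67181/192, …
ICs: h(0) = 0, h′(0) = 6.

f: a_k = -2, -4, 4, -8, 20, -56, 168, -528, 1716, -5720, …
g: a_k = -3, -3, 3/2, -3/2, 15/8, -21/8, 63/16, -99/16, 1287/128, -2145/128, …
L₀ := L_f ⊗_s L_g (sym. prod.), ord ≤ 1.
h=∫h₀ ⇒ L = L₀·Dx.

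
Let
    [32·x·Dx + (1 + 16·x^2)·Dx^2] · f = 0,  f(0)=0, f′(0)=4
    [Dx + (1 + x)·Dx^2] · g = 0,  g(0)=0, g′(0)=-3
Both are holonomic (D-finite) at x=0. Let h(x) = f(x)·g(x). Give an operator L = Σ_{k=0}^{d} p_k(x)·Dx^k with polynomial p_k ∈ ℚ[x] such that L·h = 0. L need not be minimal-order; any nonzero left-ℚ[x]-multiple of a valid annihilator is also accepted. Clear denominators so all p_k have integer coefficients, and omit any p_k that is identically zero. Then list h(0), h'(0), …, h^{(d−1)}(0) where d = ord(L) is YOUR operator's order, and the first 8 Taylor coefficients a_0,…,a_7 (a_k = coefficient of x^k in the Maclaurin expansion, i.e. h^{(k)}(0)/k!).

L = (4224 + 8384·x + 204800·x^2 + 531456·x^3 + 491520·x^4 + 212992·x^5 + 262144·x^7)·Dx + (4098 + 28864·x + 258368·x^2 + 1045504·x^3 + 1798144·x^4 + 1523712·x^5 + 573440·x^6 + 786432·x^7 + 917504·x^8)·Dx^2 + (132 + 8644·x + 37632·x^2 + 196032·x^3 + 614400·x^4 + 955392·x^5 + 786432·x^6 + 540672·x^7 + 786432·x^8 + 524288·x^9)·Dx^3 + (65 + 258·x + 2497·x^2 + 8576·x^3 + 30336·x^4 + 76800·x^5 + 118272·x^6 + 98304·x^7 + 98304·x^8 + 131072·x^9 + 65536·x^10)·Dx^4  (order 4).
h: a_k = 0, 0, -12, 6, 60, -29, -8932/15, 1466/5, …
ICs: h(0) = 0, h′(0) = 0, h′′(0) = -24, h′′′(0) = 36.

f: a_k = 0, 4, 0, -64/3, 0, 1024/5, 0, -16384/7, …
g: a_k = 0, -3, 3/2, -1, 3/4, -3/5, 1/2, -3/7, …
h₀=f·g: eliminate ⇒ L₀, order ≤ 2·2.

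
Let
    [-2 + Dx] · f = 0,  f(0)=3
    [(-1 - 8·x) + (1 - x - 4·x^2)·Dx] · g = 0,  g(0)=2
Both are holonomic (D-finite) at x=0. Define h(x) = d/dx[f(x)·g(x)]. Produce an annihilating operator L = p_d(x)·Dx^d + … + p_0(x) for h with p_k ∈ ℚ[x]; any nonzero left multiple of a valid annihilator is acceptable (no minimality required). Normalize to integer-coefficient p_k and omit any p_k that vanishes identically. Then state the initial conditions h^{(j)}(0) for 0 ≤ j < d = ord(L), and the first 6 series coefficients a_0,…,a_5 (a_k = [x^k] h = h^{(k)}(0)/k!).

L = (18 + 44·x + 20·x^2 - 96·x^3 + 64·x^4) + (-3 - 3·x + 26·x^2 + 16·x^3 - 32·x^4)·Dx  (order 1).
h: a_k = 18, 108, 402, 1416, 4458, 69244/5, …
ICs: h(0) = 18.

f: a_k = 3, 6, 6, 4, 2, 4/5, …
g: a_k = 2, 2, 10, 18, 58, 130, …
h₀=f·g: eliminate ⇒ L₀, order ≤ 1·1.
h=h₀': d/dx-closure on L₀ ⇒ L.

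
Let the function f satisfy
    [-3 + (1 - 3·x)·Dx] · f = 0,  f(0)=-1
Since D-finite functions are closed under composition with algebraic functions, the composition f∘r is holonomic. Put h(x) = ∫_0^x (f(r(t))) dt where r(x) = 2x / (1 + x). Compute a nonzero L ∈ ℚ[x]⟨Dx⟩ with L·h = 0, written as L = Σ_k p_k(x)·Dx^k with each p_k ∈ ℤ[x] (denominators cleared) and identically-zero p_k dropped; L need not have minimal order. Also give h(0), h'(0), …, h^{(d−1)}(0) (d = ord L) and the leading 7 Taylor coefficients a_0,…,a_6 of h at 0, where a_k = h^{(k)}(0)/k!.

L = 6·Dx + (-1 + 4·x + 5·x^2)·Dx^2  (order 2).
h: a_k = 0, -1, -3, -10, -75/2, -150, -625, …
ICs: h(0) = 0, h′(0) = -1.

f: a_k = -1, -3, -9, -27, -81, -243, -729, …
h₀=f(r): pull back L_f along r ⇒ L₀.
Integrate: L := L₀·Dx.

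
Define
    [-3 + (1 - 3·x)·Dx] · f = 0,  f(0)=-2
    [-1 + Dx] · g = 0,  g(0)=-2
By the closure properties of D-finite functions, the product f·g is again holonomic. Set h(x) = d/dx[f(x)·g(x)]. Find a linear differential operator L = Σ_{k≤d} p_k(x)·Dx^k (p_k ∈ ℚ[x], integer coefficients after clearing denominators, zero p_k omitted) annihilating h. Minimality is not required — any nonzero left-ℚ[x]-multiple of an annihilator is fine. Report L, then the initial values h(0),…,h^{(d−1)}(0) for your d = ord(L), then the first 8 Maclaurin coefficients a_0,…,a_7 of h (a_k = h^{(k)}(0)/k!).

L = (25 - 24·x + 9·x^2) + (-4 + 15·x - 9·x^2)·Dx  (order 1).
h: a_k = 16, 100, 452, 5426/3, 20348/3, 732529/30, 1538311/18, 369194641/1260, …
ICs: h(0) = 16.

f: a_k = -2, -6, -18, -54, -162, -486, -1458, -4374, …
g: a_k = -2, -2, -1, -1/3, -1/12, -1/60, -1/360, -1/2520, …
L₀ := L_f ⊗_s L_g (sym. prod.), ord ≤ 1.
h=h₀': d/dx-closure on L₀ ⇒ L.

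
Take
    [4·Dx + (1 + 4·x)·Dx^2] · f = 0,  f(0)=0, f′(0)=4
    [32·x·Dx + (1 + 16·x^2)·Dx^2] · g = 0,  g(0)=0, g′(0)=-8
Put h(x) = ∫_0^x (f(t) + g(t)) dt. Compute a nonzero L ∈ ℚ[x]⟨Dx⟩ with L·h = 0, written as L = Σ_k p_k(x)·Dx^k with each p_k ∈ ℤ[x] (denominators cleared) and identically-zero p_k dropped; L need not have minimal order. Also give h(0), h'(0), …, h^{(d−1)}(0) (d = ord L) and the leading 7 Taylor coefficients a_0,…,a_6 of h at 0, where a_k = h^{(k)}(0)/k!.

L = (-32 - 384·x + 1536·x^2 + 2048·x^3)·Dx^2 + (-16 - 64·x + 3072·x^3 + 4096·x^4)·Dx^3 + (-1 + 4·x + 32·x^2 + 128·x^3 + 768·x^4 + 1024·x^5)·Dx^4  (order 4).
h: a_k = 0, 0, -2, -8/3, 16, -64/5, -512/15, …
ICs: h(0) = 0, h′(0) = 0, h′′(0) = -4, h′′′(0) = -16.

f: a_k = 0, 4, -8, 64/3, -64, 1024/5, -2048/3, …
g: a_k = 0, -8, 0, 128/3, 0, -2048/5, 0, …
h₀=f+g: left-lcm gives L₀, ord ≤ 4.
∫: right-multiply L₀ by Dx.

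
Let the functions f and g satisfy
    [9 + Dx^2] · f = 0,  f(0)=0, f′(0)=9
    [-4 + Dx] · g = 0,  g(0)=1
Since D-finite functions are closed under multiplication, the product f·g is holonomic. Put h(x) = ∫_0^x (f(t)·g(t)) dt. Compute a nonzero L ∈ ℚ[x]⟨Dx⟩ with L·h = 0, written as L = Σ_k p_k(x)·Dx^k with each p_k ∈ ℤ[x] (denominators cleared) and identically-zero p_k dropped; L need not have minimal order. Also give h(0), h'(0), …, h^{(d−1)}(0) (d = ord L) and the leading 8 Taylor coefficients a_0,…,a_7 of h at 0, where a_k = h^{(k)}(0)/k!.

f: a_k = 0, 9, 0, -27/2, 0, 243/40, 0, -729/560, …
g: a_k = 1, 4, 8, 32/3, 32/3, 128/15, 256/45, 1024/315, …
f·g: L₀ = L_f ⊗_s L_g, ord ≤ 2·1.
h=∫h₀ ⇒ L = L₀·Dx.
L = 25·Dx - 8·Dx^2 + Dx^3  (order 3).
h: a_k = 0, 0, 9/2, 12, 117/8, 42/5, -79/80, -429/70, …
ICs: h(0) = 0, h′(0) = 0, h′′(0) = 9.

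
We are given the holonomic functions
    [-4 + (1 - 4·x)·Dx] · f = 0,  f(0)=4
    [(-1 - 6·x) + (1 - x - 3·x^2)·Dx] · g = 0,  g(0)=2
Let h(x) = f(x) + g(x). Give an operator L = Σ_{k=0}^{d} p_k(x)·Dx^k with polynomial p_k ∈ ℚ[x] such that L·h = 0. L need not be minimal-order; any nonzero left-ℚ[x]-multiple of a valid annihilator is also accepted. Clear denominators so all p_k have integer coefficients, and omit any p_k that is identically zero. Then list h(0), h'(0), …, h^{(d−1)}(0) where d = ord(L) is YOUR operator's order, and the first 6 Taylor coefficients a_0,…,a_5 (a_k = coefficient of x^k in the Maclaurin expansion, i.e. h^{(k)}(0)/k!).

L = (-72·x + 72·x^2 - 96·x^3) + (8 - 6·x - 66·x^2 + 112·x^3 - 192·x^4)·Dx + (-1 + 7·x - 15·x^2 + 10·x^3 + 20·x^4 - 48·x^5)·Dx^2  (order 2).
h: a_k = 6, 18, 72, 270, 1062, 4176, …
ICs: h(0) = 6, h′(0) = 18.

f: a_k = 4, 16, 64, 256, 1024, 4096, …
g: a_k = 2, 2, 8, 14, 38, 80, …
h₀=f+g: left-lcm gives L₀, ord ≤ 2.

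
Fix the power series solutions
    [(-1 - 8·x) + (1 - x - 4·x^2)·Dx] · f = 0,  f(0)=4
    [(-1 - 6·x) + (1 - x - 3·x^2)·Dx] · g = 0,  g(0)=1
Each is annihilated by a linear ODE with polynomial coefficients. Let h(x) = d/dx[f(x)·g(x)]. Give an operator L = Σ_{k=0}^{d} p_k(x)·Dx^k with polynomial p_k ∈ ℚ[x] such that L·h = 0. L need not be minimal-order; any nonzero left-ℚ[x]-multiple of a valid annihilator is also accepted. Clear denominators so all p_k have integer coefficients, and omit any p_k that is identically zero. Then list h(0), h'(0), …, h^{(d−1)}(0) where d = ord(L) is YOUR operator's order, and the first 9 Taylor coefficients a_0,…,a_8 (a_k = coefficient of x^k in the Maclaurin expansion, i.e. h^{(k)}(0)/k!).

f: a_k = 4, 4, 20, 36, 116, 260, 724, 1764, 4660, …
g: a_k = 1, 1, 4, 7, 19, 40, 97, 217, 508, …
h₀=f·g: eliminate ⇒ L₀, order ≤ 1·1.
h₀' ⇒ L via d/dx closure of L₀.
L = (20 + 30·x - 12·x^2 - 768·x^3 - 708·x^4 + 2520·x^5 + 2880·x^6) + (-2 - 8·x + 57·x^2 + 64·x^3 - 330·x^4 - 285·x^5 + 588·x^6 + 576·x^7)·Dx  (order 1).
h: a_k = 8, 80, 300, 1344, 4480, 15768, 49560, 156992, 473220, …
ICs: h(0) = 8.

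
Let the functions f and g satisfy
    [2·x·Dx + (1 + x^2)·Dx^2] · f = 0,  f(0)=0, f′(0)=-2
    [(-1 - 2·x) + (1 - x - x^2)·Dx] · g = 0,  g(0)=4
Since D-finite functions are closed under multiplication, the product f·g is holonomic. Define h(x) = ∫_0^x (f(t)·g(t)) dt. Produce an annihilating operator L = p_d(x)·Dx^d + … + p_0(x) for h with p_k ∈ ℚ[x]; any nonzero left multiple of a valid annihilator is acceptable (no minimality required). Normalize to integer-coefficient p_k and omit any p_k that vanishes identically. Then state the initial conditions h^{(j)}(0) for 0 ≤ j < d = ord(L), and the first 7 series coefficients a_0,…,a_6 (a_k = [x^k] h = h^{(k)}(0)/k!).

L = (2 + 2·x + 6·x^2)·Dx + (2 + 2·x + 4·x^2 + 6·x^3)·Dx^2 + (-1 + x + x^3 + x^4)·Dx^3  (order 3).
h: a_k = 0, 0, -4, -8/3, -10/3, -64/15, -272/45, …
ICs: h(0) = 0, h′(0) = 0, h′′(0) = -8.

f: a_k = 0, -2, 0, 2/3, 0, -2/5, 0, …
g: a_k = 4, 4, 8, 12, 20, 32, 52, …
Sym-product of L_f,L_g gives L₀ (≤ ord 2).
h=∫h₀ ⇒ L = L₀·Dx.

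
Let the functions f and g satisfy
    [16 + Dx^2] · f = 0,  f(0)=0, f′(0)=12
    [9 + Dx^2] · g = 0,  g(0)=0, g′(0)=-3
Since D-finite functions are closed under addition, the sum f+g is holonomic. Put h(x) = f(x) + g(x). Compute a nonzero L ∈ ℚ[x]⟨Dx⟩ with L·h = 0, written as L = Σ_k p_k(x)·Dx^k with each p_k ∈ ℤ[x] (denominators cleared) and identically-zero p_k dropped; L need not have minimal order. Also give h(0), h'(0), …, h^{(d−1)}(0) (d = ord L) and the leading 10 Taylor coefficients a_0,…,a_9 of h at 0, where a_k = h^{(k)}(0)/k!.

f: a_k = 0, 12, 0, -32, 0, 128/5, 0, -1024/105, 0, 2048/945, …
g: a_k = 0, -3, 0, 9/2, 0, -81/40, 0, 243/560, 0, -243/4480, …
Weyl lclm of L_f,L_g ⇒ L₀ (ord ≤ 4).
L = 144 + 25·Dx^2 + Dx^4  (order 4).
h: a_k = 0, 9, 0, -55/2, 0, 943/40, 0, -3131/336, 0, 255583/120960, …
ICs: h(0) = 0, h′(0) = 9, h′′(0) = 0, h′′′(0) = -165.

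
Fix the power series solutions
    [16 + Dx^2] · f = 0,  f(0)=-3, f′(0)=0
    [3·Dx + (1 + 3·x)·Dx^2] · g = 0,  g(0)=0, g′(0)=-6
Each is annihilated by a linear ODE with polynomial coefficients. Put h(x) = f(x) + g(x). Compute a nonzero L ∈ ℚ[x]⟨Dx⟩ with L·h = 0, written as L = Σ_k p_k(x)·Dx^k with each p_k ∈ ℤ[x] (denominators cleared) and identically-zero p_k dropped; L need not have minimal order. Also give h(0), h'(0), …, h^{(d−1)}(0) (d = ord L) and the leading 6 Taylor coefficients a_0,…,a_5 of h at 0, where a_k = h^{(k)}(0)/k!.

L = (1680 + 2304·x + 3456·x^2)·Dx + (272 + 1584·x + 3456·x^2 + 3456·x^3)·Dx^2 + (105 + 144·x + 216·x^2)·Dx^3 + (17 + 99·x + 216·x^2 + 216·x^3)·Dx^4  (order 4).
h: a_k = -3, -6, 33, -18, 17/2, -486/5, …
ICs: h(0) = -3, h′(0) = -6, h′′(0) = 66, h′′′(0) = -108.

f: a_k = -3, 0, 24, 0, -32, 0, …
g: a_k = 0, -6, 9, -18, 81/2, -486/5, …
Sum ⇒ L₀ = lclm(L_f,L_g) in ℚ(x)⟨Dx⟩.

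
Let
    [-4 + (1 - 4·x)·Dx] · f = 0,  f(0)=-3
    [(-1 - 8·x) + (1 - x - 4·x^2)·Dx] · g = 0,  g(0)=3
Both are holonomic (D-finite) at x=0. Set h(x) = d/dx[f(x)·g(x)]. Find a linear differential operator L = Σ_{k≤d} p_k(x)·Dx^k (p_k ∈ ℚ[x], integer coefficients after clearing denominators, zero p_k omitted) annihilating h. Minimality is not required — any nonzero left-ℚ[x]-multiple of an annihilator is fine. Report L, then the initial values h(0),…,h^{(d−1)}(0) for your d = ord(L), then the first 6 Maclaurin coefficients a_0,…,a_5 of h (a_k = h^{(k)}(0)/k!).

L = (50 - 96·x - 480·x^2 + 3072·x^4) + (-5 + 25·x + 48·x^2 - 320·x^3 + 768·x^5)·Dx  (order 1).
h: a_k = -45, -450, -2943, -16740, -86625, -425574, …
ICs: h(0) = -45.

f: a_k = -3, -12, -48, -192, -768, -3072, …
g: a_k = 3, 3, 15, 27, 87, 195, …
Sym-product of L_f,L_g gives L₀ (≤ ord 1).
h=h₀': d/dx-closure on L₀ ⇒ L.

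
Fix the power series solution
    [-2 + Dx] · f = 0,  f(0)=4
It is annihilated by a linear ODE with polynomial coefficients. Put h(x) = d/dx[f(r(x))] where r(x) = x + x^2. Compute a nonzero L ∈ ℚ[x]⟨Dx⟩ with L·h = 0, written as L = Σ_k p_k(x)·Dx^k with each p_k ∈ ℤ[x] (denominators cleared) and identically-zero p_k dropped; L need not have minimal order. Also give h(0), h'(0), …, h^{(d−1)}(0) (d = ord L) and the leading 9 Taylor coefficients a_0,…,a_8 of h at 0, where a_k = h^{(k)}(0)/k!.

f: a_k = 4, 8, 8, 16/3, 8/3, 16/15, 16/45, 32/315, 8/315, …
L₀ from L_f via x↦r, Dx↦r'^{-1}Dx.
Derive L from L₀ (diff closure).
L = (4 + 8·x + 8·x^2) + (-1 - 2·x)·Dx  (order 1).
h: a_k = 8, 32, 64, 320/3, 416/3, 2432/15, 7424/45, 48896/315, 8384/63, …
ICs: h(0) = 8.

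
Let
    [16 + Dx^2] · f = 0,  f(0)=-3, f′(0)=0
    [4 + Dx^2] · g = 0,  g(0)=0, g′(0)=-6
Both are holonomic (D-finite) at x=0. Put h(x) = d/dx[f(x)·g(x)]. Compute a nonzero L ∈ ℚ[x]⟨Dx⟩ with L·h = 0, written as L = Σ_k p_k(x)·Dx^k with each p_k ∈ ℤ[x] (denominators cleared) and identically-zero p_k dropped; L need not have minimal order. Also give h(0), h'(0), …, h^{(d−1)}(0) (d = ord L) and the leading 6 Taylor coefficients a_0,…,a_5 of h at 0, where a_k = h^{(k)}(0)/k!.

f: a_k = -3, 0, 24, 0, -32, 0, …
g: a_k = 0, -6, 0, 4, 0, -4/5, …
h₀=f·g: eliminate ⇒ L₀, order ≤ 2·2.
Differentiate: ansatz ord ≤ ord L₀ ⇒ L.
L = 144 + 40·Dx^2 + Dx^4  (order 4).
h: a_k = 18, 0, -468, 0, 1452, 0, …
ICs: h(0) = 18, h′(0) = 0, h′′(0) = -936, h′′′(0) = 0.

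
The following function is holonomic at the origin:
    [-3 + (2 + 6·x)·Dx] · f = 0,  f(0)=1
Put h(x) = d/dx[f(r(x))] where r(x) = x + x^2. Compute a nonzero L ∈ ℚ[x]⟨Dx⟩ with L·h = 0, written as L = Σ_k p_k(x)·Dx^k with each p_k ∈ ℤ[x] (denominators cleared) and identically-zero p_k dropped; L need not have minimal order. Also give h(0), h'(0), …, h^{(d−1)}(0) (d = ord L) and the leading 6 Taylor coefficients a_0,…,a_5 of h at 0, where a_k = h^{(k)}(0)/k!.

L = 1 + (-2 - 10·x - 18·x^2 - 12·x^3)·Dx  (order 1).
h: a_k = 3/2, 3/4, -27/16, 99/32, -1215/256, 2997/512, …
ICs: h(0) = 3/2.

f: a_k = 1, 3/2, -9/8, 27/16, -405/128, 1701/256, …
h₀=f(r): pull back L_f along r ⇒ L₀.
Differentiate: ansatz ord ≤ ord L₀ ⇒ L.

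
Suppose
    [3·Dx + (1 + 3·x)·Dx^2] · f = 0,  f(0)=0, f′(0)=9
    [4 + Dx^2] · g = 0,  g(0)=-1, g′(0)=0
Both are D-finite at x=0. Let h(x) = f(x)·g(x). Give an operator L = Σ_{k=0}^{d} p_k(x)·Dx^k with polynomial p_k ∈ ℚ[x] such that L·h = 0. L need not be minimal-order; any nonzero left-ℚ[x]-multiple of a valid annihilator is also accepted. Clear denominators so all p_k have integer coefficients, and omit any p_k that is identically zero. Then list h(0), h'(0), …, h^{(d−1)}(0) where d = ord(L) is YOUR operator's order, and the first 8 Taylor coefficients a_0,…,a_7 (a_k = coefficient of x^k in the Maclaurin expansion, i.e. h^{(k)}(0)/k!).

L = (-1112 - 1248·x + 7344·x^2 + 27648·x^3 + 20736·x^4) + (-48 + 2160·x + 10368·x^2 + 10368·x^3)·Dx + (-250 + 240·x + 4968·x^2 + 13824·x^3 + 10368·x^4)·Dx^2 + (-12 + 540·x + 2592·x^2 + 2592·x^3)·Dx^3 + (7 + 138·x + 783·x^2 + 1728·x^3 + 1296·x^4)·Dx^4  (order 4).
h: a_k = 0, -9, 27/2, -9, 135/4, -489/5, 252, -23201/35, …
ICs: h(0) = 0, h′(0) = -9, h′′(0) = 27, h′′′(0) = -54.

f: a_k = 0, 9, -27/2, 27, -243/4, 729/5, -729/2, 6561/7, …
g: a_k = -1, 0, 2, 0, -2/3, 0, 4/45, 0, …
f·g: L₀ = L_f ⊗_s L_g, ord ≤ 2·2.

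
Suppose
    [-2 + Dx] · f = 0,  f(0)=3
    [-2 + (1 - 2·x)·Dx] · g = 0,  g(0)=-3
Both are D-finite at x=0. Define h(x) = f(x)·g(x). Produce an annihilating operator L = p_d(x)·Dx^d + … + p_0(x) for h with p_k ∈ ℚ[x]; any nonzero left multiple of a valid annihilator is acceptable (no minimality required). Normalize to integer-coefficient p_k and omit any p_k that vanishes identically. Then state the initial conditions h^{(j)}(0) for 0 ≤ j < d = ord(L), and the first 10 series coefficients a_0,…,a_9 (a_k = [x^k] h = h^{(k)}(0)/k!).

f: a_k = 3, 6, 6, 4, 2, 4/5, 4/15, 8/105, 2/105, 4/945, …
g: a_k = -3, -6, -12, -24, -48, -96, -192, -384, -768, -1536, …
L₀ := L_f ⊗_s L_g (sym. prod.), ord ≤ 1.
L = (4 - 4·x) + (-1 + 2·x)·Dx  (order 1).
h: a_k = -9, -36, -90, -192, -390, -3912/5, -7828/5, -21920/7, -219202/35, -789128/63, …
ICs: h(0) = -9.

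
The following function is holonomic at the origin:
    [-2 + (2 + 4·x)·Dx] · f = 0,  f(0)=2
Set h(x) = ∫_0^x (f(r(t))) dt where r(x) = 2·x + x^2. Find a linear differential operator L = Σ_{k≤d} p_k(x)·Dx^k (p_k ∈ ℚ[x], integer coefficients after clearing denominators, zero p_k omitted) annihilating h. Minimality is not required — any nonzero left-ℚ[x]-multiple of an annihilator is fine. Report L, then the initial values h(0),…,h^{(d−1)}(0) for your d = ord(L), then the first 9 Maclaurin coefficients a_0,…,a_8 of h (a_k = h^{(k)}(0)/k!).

f: a_k = 2, 2, -1, 1, -5/4, 7/4, -21/8, 33/8, -429/64, …
f∘r: x↦r, Dx↦Dx/r' in L_f ⇒ L₀.
Integrate: L := L₀·Dx.
L = (-2 - 2·x)·Dx + (1 + 4·x + 2·x^2)·Dx^2  (order 2).
h: a_k = 0, 2, 2, -2/3, 1, -9/5, 11/3, -57/7, 77/4, …
ICs: h(0) = 0, h′(0) = 2.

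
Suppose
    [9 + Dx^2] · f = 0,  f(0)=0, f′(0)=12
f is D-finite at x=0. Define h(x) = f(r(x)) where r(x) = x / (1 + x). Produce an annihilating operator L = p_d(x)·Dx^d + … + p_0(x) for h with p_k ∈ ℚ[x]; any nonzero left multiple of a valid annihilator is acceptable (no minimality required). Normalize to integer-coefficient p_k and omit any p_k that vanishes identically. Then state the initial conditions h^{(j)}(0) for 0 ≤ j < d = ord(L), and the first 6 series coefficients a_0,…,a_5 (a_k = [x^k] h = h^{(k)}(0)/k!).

L = 9 + (2 + 6·x + 6·x^2 + 2·x^3)·Dx + (1 + 4·x + 6·x^2 + 4·x^3 + x^4)·Dx^2  (order 2).
h: a_k = 0, 12, -12, -6, 42, -879/10, …
ICs: h(0) = 0, h′(0) = 12.

f: a_k = 0, 12, 0, -18, 0, 81/10, …
f∘r: x↦r, Dx↦Dx/r' in L_f ⇒ L₀.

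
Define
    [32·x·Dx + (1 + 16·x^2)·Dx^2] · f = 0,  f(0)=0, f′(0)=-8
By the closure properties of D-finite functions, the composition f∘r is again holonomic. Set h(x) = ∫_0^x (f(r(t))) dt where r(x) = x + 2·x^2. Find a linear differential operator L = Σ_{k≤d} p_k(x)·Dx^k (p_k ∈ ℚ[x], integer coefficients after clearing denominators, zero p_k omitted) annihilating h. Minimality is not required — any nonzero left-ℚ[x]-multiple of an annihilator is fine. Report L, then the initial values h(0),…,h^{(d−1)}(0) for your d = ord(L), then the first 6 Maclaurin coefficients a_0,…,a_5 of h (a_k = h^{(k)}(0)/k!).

f: a_k = 0, -8, 0, 128/3, 0, -2048/5, …
h₀=f(r): pull back L_f along r ⇒ L₀.
h=∫h₀ ⇒ L = L₀·Dx.
L = (-4 + 32·x + 256·x^2 + 768·x^3 + 768·x^4)·Dx^2 + (1 + 4·x + 16·x^2 + 128·x^3 + 320·x^4 + 256·x^5)·Dx^3  (order 3).
h: a_k = 0, 0, -4, -16/3, 32/3, 256/5, …
ICs: h(0) = 0, h′(0) = 0, h′′(0) = -8.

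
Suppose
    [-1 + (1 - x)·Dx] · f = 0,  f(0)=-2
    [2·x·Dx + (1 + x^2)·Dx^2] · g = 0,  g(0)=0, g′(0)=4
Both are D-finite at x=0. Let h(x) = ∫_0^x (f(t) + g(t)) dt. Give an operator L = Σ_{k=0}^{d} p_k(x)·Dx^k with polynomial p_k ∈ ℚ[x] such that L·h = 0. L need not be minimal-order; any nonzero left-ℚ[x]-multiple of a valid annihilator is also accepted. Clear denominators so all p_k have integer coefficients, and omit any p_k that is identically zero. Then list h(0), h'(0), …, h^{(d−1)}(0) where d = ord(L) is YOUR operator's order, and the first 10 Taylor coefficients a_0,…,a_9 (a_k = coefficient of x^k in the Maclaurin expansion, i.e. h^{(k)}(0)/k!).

L = (-2 + 8·x + 6·x^2)·Dx^2 + (4 - 2·x + 4·x^2 + 6·x^3)·Dx^3 + (-1 + x^4)·Dx^4  (order 4).
h: a_k = 0, -2, 1, -2/3, -5/6, -2/5, -1/5, -2/7, -9/28, -2/9, …
ICs: h(0) = 0, h′(0) = -2, h′′(0) = 2, h′′′(0) = -4.

f: a_k = -2, -2, -2, -2, -2, -2, -2, -2, -2, -2, …
g: a_k = 0, 4, 0, -4/3, 0, 4/5, 0, -4/7, 0, 4/9, …
Weyl lclm of L_f,L_g ⇒ L₀ (ord ≤ 3).
h=∫h₀ ⇒ L = L₀·Dx.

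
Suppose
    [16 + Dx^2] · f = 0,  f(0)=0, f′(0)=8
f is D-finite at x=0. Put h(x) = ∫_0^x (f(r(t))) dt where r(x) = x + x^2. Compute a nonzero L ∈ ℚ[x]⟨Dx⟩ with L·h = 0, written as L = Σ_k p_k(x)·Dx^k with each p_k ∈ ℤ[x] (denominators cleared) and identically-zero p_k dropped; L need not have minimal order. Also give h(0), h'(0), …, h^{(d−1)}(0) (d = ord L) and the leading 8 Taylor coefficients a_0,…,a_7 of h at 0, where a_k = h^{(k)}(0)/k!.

f: a_k = 0, 8, 0, -64/3, 0, 256/15, 0, -2048/315, …
h₀=f(r): pull back L_f along r ⇒ L₀.
h=∫h₀ ⇒ L = L₀·Dx.
L = (16 + 96·x + 192·x^2 + 128·x^3)·Dx - 2·Dx^2 + (1 + 2·x)·Dx^3  (order 3).
h: a_k = 0, 0, 4, 8/3, -16/3, -64/5, -352/45, 64/7, …
ICs: h(0) = 0, h′(0) = 0, h′′(0) = 8.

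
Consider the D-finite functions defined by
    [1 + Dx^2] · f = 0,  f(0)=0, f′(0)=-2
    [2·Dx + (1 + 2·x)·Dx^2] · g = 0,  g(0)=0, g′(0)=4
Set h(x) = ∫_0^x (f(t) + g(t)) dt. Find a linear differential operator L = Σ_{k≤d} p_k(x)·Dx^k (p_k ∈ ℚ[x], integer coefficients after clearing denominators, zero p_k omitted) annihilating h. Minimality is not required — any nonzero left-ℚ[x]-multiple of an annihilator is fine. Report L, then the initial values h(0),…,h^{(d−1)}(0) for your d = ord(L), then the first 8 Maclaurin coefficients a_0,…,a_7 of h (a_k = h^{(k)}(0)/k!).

L = (50 + 8·x + 8·x^2)·Dx^2 + (9 + 22·x + 12·x^2 + 8·x^3)·Dx^3 + (50 + 8·x + 8·x^2)·Dx^4 + (9 + 22·x + 12·x^2 + 8·x^3)·Dx^5  (order 5).
h: a_k = 0, 0, 1, -4/3, 17/12, -8/5, 767/360, -64/21, …
ICs: h(0) = 0, h′(0) = 0, h′′(0) = 2, h′′′(0) = -8, h′′′′(0) = 34.

f: a_k = 0, -2, 0, 1/3, 0, -1/60, 0, 1/2520, …
g: a_k = 0, 4, -4, 16/3, -8, 64/5, -64/3, 256/7, …
Weyl lclm of L_f,L_g ⇒ L₀ (ord ≤ 4).
h=∫h₀ ⇒ L = L₀·Dx.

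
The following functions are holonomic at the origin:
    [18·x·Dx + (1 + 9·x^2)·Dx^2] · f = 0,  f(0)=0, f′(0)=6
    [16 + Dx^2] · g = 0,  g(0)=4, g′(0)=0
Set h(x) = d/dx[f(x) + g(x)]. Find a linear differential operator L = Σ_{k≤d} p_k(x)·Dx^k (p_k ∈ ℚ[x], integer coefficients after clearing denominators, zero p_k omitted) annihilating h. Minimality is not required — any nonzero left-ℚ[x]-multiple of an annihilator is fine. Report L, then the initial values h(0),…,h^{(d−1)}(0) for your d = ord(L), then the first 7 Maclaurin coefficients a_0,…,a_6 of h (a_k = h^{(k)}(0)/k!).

f: a_k = 0, 6, 0, -18, 0, 486/5, 0, …
g: a_k = 4, 0, -32, 0, 128/3, 0, -1024/45, …
Weyl lclm of L_f,L_g ⇒ L₀ (ord ≤ 4).
Differentiate: ansatz ord ≤ ord L₀ ⇒ L.
L = (-13248·x + 181440·x^3 + 186624·x^5) + (-16 + 6048·x^2 + 66096·x^4 + 93312·x^6)·Dx + (-828·x + 11340·x^3 + 11664·x^5)·Dx^2 + (-1 + 378·x^2 + 4131·x^4 + 5832·x^6)·Dx^3  (order 3).
h: a_k = 6, -64, -54, 512/3, 486, -2048/15, -4374, …
ICs: h(0) = 6, h′(0) = -64, h′′(0) = -108.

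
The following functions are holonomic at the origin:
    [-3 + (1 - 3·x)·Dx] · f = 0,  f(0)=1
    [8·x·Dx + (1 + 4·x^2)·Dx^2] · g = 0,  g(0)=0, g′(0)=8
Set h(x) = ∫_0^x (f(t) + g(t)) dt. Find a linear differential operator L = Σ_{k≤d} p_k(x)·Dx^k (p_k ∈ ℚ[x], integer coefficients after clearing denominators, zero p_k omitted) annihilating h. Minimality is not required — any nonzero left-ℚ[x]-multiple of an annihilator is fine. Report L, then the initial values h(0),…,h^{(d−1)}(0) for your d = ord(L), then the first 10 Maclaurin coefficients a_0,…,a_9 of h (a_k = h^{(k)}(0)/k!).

f: a_k = 1, 3, 9, 27, 81, 243, 729, 2187, 6561, 19683, …
g: a_k = 0, 8, 0, -32/3, 0, 128/5, 0, -512/7, 0, 2048/9, …
L₀ := lclm(L_f,L_g); ord L₀ ≤ 1+2.
h=∫h₀ ⇒ L = L₀·Dx.
L = (-24 + 288·x + 288·x^2)·Dx^2 + (31 - 24·x + 204·x^2 + 288·x^3)·Dx^3 + (-3 + 5·x + 20·x^3 + 48·x^4)·Dx^4  (order 4).
h: a_k = 0, 1, 11/2, 3, 49/12, 81/5, 1343/30, 729/7, 14797/56, 729, …
ICs: h(0) = 0, h′(0) = 1, h′′(0) = 11, h′′′(0) = 18.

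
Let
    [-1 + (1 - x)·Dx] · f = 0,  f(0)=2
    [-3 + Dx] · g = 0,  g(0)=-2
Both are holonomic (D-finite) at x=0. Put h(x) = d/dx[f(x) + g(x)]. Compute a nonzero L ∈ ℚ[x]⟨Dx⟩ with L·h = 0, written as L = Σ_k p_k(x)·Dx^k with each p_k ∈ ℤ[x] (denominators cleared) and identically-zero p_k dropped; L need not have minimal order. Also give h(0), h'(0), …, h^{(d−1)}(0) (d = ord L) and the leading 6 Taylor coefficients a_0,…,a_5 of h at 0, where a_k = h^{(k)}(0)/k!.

L = 18·x + (3 - 18·x + 9·x^2)·Dx + (-1 + 4·x - 3·x^2)·Dx^2  (order 2).
h: a_k = -4, -14, -21, -19, -41/4, -3/20, …
ICs: h(0) = -4, h′(0) = -14.

f: a_k = 2, 2, 2, 2, 2, 2, …
g: a_k = -2, -6, -9, -9, -27/4, -81/20, …
f+g: L₀ = lclm(L_f,L_g), ord ≤ 1+1.
Differentiate: ansatz ord ≤ ord L₀ ⇒ L.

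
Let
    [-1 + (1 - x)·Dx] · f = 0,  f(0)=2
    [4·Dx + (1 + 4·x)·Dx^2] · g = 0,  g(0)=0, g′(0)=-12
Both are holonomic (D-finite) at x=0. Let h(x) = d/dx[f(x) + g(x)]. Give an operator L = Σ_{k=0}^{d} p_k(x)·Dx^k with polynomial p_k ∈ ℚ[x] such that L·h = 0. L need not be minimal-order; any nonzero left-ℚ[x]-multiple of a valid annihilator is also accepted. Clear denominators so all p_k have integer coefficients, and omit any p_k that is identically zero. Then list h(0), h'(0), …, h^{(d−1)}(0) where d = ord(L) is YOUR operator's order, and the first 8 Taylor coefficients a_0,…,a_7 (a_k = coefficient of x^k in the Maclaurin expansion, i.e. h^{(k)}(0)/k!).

f: a_k = 2, 2, 2, 2, 2, 2, 2, 2, …
g: a_k = 0, -12, 24, -64, 192, -3072/5, 2048, -49152/7, …
Sum ⇒ L₀ = lclm(L_f,L_g) in ℚ(x)⟨Dx⟩.
Differentiate: ansatz ord ≤ ord L₀ ⇒ L.
L = (44 + 16·x) + (-13 + 56·x + 32·x^2)·Dx + (-3 - 11·x + 6·x^2 + 8·x^3)·Dx^2  (order 2).
h: a_k = -10, 52, -186, 776, -3062, 12300, -49138, 196624, …
ICs: h(0) = -10, h′(0) = 52.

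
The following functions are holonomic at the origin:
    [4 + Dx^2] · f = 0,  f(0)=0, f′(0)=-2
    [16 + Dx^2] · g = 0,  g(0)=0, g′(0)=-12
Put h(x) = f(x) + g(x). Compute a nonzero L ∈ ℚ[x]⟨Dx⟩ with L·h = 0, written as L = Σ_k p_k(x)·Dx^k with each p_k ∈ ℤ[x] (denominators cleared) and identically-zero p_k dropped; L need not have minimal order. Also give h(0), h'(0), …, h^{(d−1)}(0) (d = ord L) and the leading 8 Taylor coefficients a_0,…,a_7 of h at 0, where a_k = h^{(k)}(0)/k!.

f: a_k = 0, -2, 0, 4/3, 0, -4/15, 0, 8/315, …
g: a_k = 0, -12, 0, 32, 0, -128/5, 0, 1024/105, …
Sum ⇒ L₀ = lclm(L_f,L_g) in ℚ(x)⟨Dx⟩.
L = 64 + 20·Dx^2 + Dx^4  (order 4).
h: a_k = 0, -14, 0, 100/3, 0, -388/15, 0, 88/9, …
ICs: h(0) = 0, h′(0) = -14, h′′(0) = 0, h′′′(0) = 200.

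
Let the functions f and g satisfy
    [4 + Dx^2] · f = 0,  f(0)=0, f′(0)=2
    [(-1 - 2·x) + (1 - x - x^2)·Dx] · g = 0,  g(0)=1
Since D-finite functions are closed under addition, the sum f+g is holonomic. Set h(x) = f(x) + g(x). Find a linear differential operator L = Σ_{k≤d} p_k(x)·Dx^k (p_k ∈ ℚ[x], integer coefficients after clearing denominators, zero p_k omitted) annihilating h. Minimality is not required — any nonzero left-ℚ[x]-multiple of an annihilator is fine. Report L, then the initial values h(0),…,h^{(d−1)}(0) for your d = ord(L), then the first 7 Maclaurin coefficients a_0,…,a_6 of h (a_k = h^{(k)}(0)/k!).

f: a_k = 0, 2, 0, -4/3, 0, 4/15, 0, …
g: a_k = 1, 1, 2, 3, 5, 8, 13, …
Weyl lclm of L_f,L_g ⇒ L₀ (ord ≤ 3).
L = (-44 - 96·x - 32·x^2 - 48·x^3 - 40·x^4 - 16·x^5) + (16 - 20·x - 8·x^2 + 16·x^3 - 12·x^4 - 24·x^5 - 8·x^6)·Dx + (-11 - 24·x - 8·x^2 - 12·x^3 - 10·x^4 - 4·x^5)·Dx^2 + (4 - 5·x - 2·x^2 + 4·x^3 - 3·x^4 - 6·x^5 - 2·x^6)·Dx^3  (order 3).
h: a_k = 1, 3, 2, 5/3, 5, 124/15, 13, …
ICs: h(0) = 1, h′(0) = 3, h′′(0) = 4.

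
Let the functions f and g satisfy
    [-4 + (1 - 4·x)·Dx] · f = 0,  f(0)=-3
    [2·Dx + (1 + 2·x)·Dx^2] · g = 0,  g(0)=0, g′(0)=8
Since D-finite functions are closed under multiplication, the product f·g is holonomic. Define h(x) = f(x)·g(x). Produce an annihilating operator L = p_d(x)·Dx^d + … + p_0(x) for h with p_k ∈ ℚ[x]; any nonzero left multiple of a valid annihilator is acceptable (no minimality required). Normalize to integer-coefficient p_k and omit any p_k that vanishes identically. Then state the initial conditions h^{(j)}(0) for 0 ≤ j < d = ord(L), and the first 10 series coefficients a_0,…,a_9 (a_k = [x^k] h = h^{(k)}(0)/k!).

f: a_k = -3, -12, -48, -192, -768, -3072, -12288, -49152, -196608, -786432, …
g: a_k = 0, 8, -8, 32/3, -16, 128/5, -128/3, 512/7, -128, 2048/9, …
L₀ := L_f ⊗_s L_g (sym. prod.), ord ≤ 2.
L = 8 + (6 + 24·x)·Dx + (-1 + 2·x + 8·x^2)·Dx^2  (order 2).
h: a_k = 0, -24, -72, -320, -1232, -25024/5, -99456/5, -2792448/35, -11156352/35, -133947904/105, …
ICs: h(0) = 0, h′(0) = -24.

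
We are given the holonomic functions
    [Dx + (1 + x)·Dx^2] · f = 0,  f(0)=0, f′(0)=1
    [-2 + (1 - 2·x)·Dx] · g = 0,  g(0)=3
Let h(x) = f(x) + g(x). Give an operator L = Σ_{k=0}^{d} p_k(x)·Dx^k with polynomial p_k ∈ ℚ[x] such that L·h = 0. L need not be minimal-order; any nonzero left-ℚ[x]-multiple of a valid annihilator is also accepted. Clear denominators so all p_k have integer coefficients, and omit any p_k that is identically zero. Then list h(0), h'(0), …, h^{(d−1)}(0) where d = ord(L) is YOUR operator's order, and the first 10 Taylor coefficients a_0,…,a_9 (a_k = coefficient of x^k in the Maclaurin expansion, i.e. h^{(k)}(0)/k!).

f: a_k = 0, 1, -1/2, 1/3, -1/4, 1/5, -1/6, 1/7, -1/8, 1/9, …
g: a_k = 3, 6, 12, 24, 48, 96, 192, 384, 768, 1536, …
Weyl lclm of L_f,L_g ⇒ L₀ (ord ≤ 3).
L = (-32 - 8·x)·Dx + (-22 - 56·x - 16·x^2)·Dx^2 + (5 - 3·x - 12·x^2 - 4·x^3)·Dx^3  (order 3).
h: a_k = 3, 7, 23/2, 73/3, 191/4, 481/5, 1151/6, 2689/7, 6143/8, 13825/9, …
ICs: h(0) = 3, h′(0) = 7, h′′(0) = 23.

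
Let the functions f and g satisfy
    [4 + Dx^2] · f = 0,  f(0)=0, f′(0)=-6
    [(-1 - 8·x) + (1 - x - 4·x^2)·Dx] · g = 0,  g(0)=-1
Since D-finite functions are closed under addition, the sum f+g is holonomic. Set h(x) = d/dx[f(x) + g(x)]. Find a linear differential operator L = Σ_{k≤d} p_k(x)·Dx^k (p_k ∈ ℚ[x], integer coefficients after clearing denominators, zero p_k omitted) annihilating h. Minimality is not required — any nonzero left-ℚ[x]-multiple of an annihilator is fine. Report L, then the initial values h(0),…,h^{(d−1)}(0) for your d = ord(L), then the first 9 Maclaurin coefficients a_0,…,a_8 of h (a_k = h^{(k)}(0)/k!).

f: a_k = 0, -6, 0, 4, 0, -4/5, 0, 8/105, 0, …
g: a_k = -1, -1, -5, -9, -29, -65, -181, -441, -1165, …
h₀=f+g: left-lcm gives L₀, ord ≤ 3.
Differentiate: ansatz ord ≤ ord L₀ ⇒ L.
L = (1472 + 8672·x + 38224·x^2 + 28480·x^3 + 58880·x^4 + 9216·x^5 + 12288·x^6) + (-116 - 892·x + 504·x^2 + 2312·x^3 + 5920·x^4 + 10368·x^5 + 3584·x^6 + 4096·x^7)·Dx + (368 + 2168·x + 9556·x^2 + 7120·x^3 + 14720·x^4 + 2304·x^5 + 3072·x^6)·Dx^2 + (-29 - 223·x + 126·x^2 + 578·x^3 + 1480·x^4 + 2592·x^5 + 896·x^6 + 1024·x^7)·Dx^3  (order 3).
h: a_k = -7, -10, -15, -116, -329, -1086, -46297/15, -9320, -2767909/105, …
ICs: h(0) = -7, h′(0) = -10, h′′(0) = -30.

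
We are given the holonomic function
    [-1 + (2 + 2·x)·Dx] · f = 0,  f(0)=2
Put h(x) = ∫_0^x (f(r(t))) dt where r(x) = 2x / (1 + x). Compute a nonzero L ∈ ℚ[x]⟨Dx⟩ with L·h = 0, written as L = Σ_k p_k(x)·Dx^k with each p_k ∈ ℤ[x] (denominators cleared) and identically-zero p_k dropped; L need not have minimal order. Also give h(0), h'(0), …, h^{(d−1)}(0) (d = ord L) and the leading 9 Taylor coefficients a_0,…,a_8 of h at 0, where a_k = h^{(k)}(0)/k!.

f: a_k = 2, 1, -1/4, 1/8, -5/64, 7/128, -21/512, 33/1024, -429/16384, …
L₀ from L_f via x↦r, Dx↦r'^{-1}Dx.
h=∫h₀ ⇒ L = L₀·Dx.
L = -Dx + (1 + 4·x + 3·x^2)·Dx^2  (order 2).
h: a_k = 0, 2, 1, -1, 5/4, -37/20, 25/8, -327/56, 753/64, …
ICs: h(0) = 0, h′(0) = 2.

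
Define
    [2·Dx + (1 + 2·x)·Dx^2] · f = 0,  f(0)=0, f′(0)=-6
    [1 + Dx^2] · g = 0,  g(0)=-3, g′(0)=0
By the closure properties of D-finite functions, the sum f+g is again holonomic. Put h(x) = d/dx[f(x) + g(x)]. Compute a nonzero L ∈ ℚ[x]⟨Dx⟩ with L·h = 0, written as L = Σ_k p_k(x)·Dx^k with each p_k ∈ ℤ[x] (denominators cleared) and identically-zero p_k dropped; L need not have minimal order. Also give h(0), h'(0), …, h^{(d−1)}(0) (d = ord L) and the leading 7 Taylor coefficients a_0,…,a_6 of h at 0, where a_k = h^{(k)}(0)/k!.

f: a_k = 0, -6, 6, -8, 12, -96/5, 32, …
g: a_k = -3, 0, 3/2, 0, -1/8, 0, 1/240, …
L₀ := lclm(L_f,L_g); ord L₀ ≤ 2+2.
h=h₀': d/dx-closure on L₀ ⇒ L.
L = (50 + 8·x + 8·x^2) + (9 + 22·x + 12·x^2 + 8·x^3)·Dx + (50 + 8·x + 8·x^2)·Dx^2 + (9 + 22·x + 12·x^2 + 8·x^3)·Dx^3  (order 3).
h: a_k = -6, 15, -24, 95/2, -96, 7681/40, -384, …
ICs: h(0) = -6, h′(0) = 15, h′′(0) = -48.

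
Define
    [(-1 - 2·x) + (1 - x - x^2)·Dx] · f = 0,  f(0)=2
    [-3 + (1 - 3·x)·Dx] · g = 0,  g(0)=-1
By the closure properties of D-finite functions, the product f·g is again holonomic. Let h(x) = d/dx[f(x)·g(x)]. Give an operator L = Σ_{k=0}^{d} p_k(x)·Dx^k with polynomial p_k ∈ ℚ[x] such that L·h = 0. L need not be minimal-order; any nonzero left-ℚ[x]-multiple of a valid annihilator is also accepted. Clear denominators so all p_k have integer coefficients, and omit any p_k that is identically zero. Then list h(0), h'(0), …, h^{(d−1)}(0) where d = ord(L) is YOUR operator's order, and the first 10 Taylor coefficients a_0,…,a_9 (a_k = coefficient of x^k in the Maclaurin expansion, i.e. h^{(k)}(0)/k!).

L = (28 - 66·x - 48·x^2 + 96·x^3 + 108·x^4) + (-4 + 20·x - 15·x^2 - 40·x^3 + 30·x^4 + 27·x^5)·Dx  (order 1).
h: a_k = -8, -56, -270, -1120, -4280, -15564, -54768, -188320, -636570, -2123680, …
ICs: h(0) = -8.

f: a_k = 2, 2, 4, 6, 10, 16, 26, 42, 68, 110, …
g: a_k = -1, -3, -9, -27, -81, -243, -729, -2187, -6561, -19683, …
Sym-product of L_f,L_g gives L₀ (≤ ord 1).
Derive L from L₀ (diff closure).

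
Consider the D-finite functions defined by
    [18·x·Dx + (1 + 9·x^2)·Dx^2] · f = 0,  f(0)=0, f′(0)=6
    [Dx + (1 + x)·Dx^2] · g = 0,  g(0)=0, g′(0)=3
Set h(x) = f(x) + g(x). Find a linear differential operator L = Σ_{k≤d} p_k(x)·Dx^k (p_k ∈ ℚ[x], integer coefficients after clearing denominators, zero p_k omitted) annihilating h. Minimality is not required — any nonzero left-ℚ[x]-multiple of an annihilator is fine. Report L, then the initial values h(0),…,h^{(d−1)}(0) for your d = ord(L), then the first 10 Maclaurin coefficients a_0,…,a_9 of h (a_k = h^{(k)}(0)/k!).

f: a_k = 0, 6, 0, -18, 0, 486/5, 0, -4374/7, 0, 4374, …
g: a_k = 0, 3, -3/2, 1, -3/4, 3/5, -1/2, 3/7, -3/8, 1/3, …
Weyl lclm of L_f,L_g ⇒ L₀ (ord ≤ 4).
L = (-18 - 54·x + 486·x^2 + 162·x^3)·Dx + (-20 - 36·x + 432·x^2 + 972·x^3 + 324·x^4)·Dx^2 + (-1 + 17·x + 18·x^2 + 162·x^3 + 243·x^4 + 81·x^5)·Dx^3  (order 3).
h: a_k = 0, 9, -3/2, -17, -3/4, 489/5, -1/2, -4371/7, -3/8, 13123/3, …
ICs: h(0) = 0, h′(0) = 9, h′′(0) = -3.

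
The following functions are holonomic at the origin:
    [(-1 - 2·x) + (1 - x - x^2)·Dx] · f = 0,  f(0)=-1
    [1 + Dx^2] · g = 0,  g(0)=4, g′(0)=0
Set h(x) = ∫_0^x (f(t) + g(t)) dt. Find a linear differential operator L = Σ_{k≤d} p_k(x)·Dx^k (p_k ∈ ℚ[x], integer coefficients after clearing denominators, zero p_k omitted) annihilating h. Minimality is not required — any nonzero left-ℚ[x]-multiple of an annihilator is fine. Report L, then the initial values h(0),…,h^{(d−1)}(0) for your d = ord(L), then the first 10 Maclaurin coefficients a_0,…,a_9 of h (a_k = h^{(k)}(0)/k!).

L = (19 + 48·x + 31·x^2 + 24·x^3 + 5·x^4 + 2·x^5)·Dx + (-5 + x + 4·x^2 + 7·x^3 + 6·x^4 + 3·x^5 + x^6)·Dx^2 + (19 + 48·x + 31·x^2 + 24·x^3 + 5·x^4 + 2·x^5)·Dx^3 + (-5 + x + 4·x^2 + 7·x^3 + 6·x^4 + 3·x^5 + x^6)·Dx^4  (order 4).
h: a_k = 0, 3, -1/2, -4/3, -3/4, -29/30, -4/3, -2341/1260, -21/8, -342719/90720, …
ICs: h(0) = 0, h′(0) = 3, h′′(0) = -1, h′′′(0) = -8.

f: a_k = -1, -1, -2, -3, -5, -8, -13, -21, -34, -55, …
g: a_k = 4, 0, -2, 0, 1/6, 0, -1/180, 0, 1/10080, 0, …
Weyl lclm of L_f,L_g ⇒ L₀ (ord ≤ 3).
h=∫h₀ ⇒ L = L₀·Dx.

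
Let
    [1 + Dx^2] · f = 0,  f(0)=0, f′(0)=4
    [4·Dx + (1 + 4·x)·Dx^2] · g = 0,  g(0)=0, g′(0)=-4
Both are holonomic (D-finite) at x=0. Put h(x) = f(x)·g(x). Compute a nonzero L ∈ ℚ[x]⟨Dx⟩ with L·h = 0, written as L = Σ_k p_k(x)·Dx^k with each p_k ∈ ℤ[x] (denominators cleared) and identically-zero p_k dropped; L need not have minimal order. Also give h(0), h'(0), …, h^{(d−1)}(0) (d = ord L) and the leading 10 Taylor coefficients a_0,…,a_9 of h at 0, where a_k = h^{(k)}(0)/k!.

L = (-147 - 144·x - 224·x^2 + 256·x^3 + 256·x^4) + (-56 - 160·x + 384·x^2 + 512·x^3)·Dx + (-150 - 160·x - 192·x^2 + 512·x^3 + 512·x^4)·Dx^2 + (-56 - 160·x + 384·x^2 + 512·x^3)·Dx^3 + (-3 - 16·x + 32·x^2 + 256·x^3 + 256·x^4)·Dx^4  (order 4).
h: a_k = 0, 0, -16, 32, -248/3, 752/3, -7246/9, 40324/15, -581267/63, 2035846/63, …
ICs: h(0) = 0, h′(0) = 0, h′′(0) = -32, h′′′(0) = 192.

f: a_k = 0, 4, 0, -2/3, 0, 1/30, 0, -1/1260, 0, 1/90720, …
g: a_k = 0, -4, 8, -64/3, 64, -1024/5, 2048/3, -16384/7, 8192, -262144/9, …
h₀=f·g: eliminate ⇒ L₀, order ≤ 2·2.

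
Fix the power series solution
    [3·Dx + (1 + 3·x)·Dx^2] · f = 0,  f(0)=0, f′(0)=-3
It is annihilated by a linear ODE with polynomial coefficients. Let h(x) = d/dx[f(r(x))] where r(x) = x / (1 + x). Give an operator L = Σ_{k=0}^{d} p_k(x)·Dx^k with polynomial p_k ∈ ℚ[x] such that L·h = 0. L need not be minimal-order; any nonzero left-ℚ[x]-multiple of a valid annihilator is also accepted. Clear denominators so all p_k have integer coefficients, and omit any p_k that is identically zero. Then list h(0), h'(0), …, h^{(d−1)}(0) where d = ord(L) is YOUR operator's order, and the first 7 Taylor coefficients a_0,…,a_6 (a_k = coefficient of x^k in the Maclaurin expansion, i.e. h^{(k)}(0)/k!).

f: a_k = 0, -3, 9/2, -9, 81/4, -243/5, 243/2, …
h₀=f(r): pull back L_f along r ⇒ L₀.
Differentiate: ansatz ord ≤ ord L₀ ⇒ L.
L = (5 + 8·x) + (1 + 5·x + 4·x^2)·Dx  (order 1).
h: a_k = -3, 15, -63, 255, -1023, 4095, -16383, …
ICs: h(0) = -3.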